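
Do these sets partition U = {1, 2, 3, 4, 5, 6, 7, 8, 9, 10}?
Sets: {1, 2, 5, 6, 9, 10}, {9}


A partition requires: (1) non-empty parts, (2) pairwise disjoint, (3) union = U
Parts: {1, 2, 5, 6, 9, 10}, {9}
Union of parts: {1, 2, 5, 6, 9, 10}
U = {1, 2, 3, 4, 5, 6, 7, 8, 9, 10}
All non-empty? True
Pairwise disjoint? False
Covers U? False

No, not a valid partition


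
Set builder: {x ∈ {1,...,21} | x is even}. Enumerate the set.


Checking each candidate:
Condition: even numbers in {1,...,21}
Result = {2, 4, 6, 8, 10, 12, 14, 16, 18, 20}

{2, 4, 6, 8, 10, 12, 14, 16, 18, 20}


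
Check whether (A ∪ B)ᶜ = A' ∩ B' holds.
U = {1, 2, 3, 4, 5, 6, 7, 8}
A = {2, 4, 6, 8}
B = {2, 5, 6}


LHS: A ∪ B = {2, 4, 5, 6, 8}
(A ∪ B)' = U \ (A ∪ B) = {1, 3, 7}
A' = {1, 3, 5, 7}, B' = {1, 3, 4, 7, 8}
Claimed RHS: A' ∩ B' = {1, 3, 7}
Identity is VALID: LHS = RHS = {1, 3, 7} ✓

Identity is valid. (A ∪ B)' = A' ∩ B' = {1, 3, 7}


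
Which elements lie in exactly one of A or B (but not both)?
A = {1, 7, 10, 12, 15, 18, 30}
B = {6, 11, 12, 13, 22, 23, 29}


A △ B = (A \ B) ∪ (B \ A) = elements in exactly one of A or B
A \ B = {1, 7, 10, 15, 18, 30}
B \ A = {6, 11, 13, 22, 23, 29}
A △ B = {1, 6, 7, 10, 11, 13, 15, 18, 22, 23, 29, 30}

A △ B = {1, 6, 7, 10, 11, 13, 15, 18, 22, 23, 29, 30}


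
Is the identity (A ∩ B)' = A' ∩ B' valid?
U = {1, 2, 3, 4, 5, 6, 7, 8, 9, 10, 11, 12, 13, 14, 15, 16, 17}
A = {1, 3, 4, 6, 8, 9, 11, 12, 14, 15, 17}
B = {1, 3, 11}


LHS: A ∩ B = {1, 3, 11}
(A ∩ B)' = U \ (A ∩ B) = {2, 4, 5, 6, 7, 8, 9, 10, 12, 13, 14, 15, 16, 17}
A' = {2, 5, 7, 10, 13, 16}, B' = {2, 4, 5, 6, 7, 8, 9, 10, 12, 13, 14, 15, 16, 17}
Claimed RHS: A' ∩ B' = {2, 5, 7, 10, 13, 16}
Identity is INVALID: LHS = {2, 4, 5, 6, 7, 8, 9, 10, 12, 13, 14, 15, 16, 17} but the RHS claimed here equals {2, 5, 7, 10, 13, 16}. The correct form is (A ∩ B)' = A' ∪ B'.

Identity is invalid: (A ∩ B)' = {2, 4, 5, 6, 7, 8, 9, 10, 12, 13, 14, 15, 16, 17} but A' ∩ B' = {2, 5, 7, 10, 13, 16}. The correct De Morgan law is (A ∩ B)' = A' ∪ B'.


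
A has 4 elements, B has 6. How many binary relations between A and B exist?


A relation from A to B is any subset of A × B.
|A × B| = 4 × 6 = 24
# relations = 2^|A × B| = 2^24 = 16777216

Number of relations = 16777216


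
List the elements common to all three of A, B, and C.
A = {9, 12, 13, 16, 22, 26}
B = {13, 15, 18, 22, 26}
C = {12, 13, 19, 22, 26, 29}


A ∩ B = {13, 22, 26}
(A ∩ B) ∩ C = {13, 22, 26}

A ∩ B ∩ C = {13, 22, 26}


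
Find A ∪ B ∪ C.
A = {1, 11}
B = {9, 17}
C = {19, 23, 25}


A ∪ B = {1, 9, 11, 17}
(A ∪ B) ∪ C = {1, 9, 11, 17, 19, 23, 25}

A ∪ B ∪ C = {1, 9, 11, 17, 19, 23, 25}


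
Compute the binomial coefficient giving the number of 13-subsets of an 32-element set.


C(n,k) = n! / (k!(n-k)!)
C(32,13) = 32! / (13!19!)
= 347373600

C(32,13) = 347373600


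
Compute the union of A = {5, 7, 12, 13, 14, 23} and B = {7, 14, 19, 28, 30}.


A ∪ B = all elements in A or B (or both)
A = {5, 7, 12, 13, 14, 23}
B = {7, 14, 19, 28, 30}
A ∪ B = {5, 7, 12, 13, 14, 19, 23, 28, 30}

A ∪ B = {5, 7, 12, 13, 14, 19, 23, 28, 30}


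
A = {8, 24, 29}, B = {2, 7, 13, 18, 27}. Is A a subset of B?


A ⊆ B means every element of A is in B.
Elements in A not in B: {8, 24, 29}
So A ⊄ B.

No, A ⊄ B


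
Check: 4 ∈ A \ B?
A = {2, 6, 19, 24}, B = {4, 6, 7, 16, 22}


A = {2, 6, 19, 24}, B = {4, 6, 7, 16, 22}
A \ B = elements in A but not in B
A \ B = {2, 19, 24}
Checking if 4 ∈ A \ B
4 is not in A \ B → False

4 ∉ A \ B


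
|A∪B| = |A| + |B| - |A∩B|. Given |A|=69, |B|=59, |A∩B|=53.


|A ∪ B| = |A| + |B| - |A ∩ B|
= 69 + 59 - 53
= 75

|A ∪ B| = 75


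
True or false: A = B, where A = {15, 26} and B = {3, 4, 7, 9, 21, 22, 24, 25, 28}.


Two sets are equal iff they have exactly the same elements.
A = {15, 26}
B = {3, 4, 7, 9, 21, 22, 24, 25, 28}
Differences: {3, 4, 7, 9, 15, 21, 22, 24, 25, 26, 28}
A ≠ B

No, A ≠ B


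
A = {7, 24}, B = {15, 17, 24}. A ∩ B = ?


A ∩ B = elements in both A and B
A = {7, 24}
B = {15, 17, 24}
A ∩ B = {24}

A ∩ B = {24}


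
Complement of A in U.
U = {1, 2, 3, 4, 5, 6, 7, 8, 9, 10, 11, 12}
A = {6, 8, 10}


Aᶜ = U \ A = elements in U but not in A
U = {1, 2, 3, 4, 5, 6, 7, 8, 9, 10, 11, 12}
A = {6, 8, 10}
Aᶜ = {1, 2, 3, 4, 5, 7, 9, 11, 12}

Aᶜ = {1, 2, 3, 4, 5, 7, 9, 11, 12}


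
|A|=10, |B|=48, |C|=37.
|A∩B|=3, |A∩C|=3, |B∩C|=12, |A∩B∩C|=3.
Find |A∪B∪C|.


|A∪B∪C| = |A|+|B|+|C| - |A∩B|-|A∩C|-|B∩C| + |A∩B∩C|
= 10+48+37 - 3-3-12 + 3
= 95 - 18 + 3
= 80

|A ∪ B ∪ C| = 80


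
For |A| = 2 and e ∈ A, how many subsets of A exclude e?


Subsets of A avoiding e are subsets of A \ {e}, which has 1 elements.
Count = 2^(n-1) = 2^1
= 2

Number of subsets avoiding e = 2


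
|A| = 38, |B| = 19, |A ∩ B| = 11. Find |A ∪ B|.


|A ∪ B| = |A| + |B| - |A ∩ B|
= 38 + 19 - 11
= 46

|A ∪ B| = 46


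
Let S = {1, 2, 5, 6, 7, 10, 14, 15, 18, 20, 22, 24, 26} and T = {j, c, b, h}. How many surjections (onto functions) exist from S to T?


n = |S| = 13, k = |T| = 4. Surjections via inclusion-exclusion:
S(n,k) = Σ(-1)^i × C(k,i) × (k-i)^n, i=0 to k
i=0: (-1)^0×C(4,0)×4^13 = 67108864
i=1: (-1)^1×C(4,1)×3^13 = -6377292
i=2: (-1)^2×C(4,2)×2^13 = 49152
i=3: (-1)^3×C(4,3)×1^13 = -4
i=4: (-1)^4×C(4,4)×0^13 = 0
Total = 60780720

Number of surjections = 60780720


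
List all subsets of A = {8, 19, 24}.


|A| = 3, so |P(A)| = 2^3 = 8
Enumerate subsets by cardinality (0 to 3):
∅, {8}, {19}, {24}, {8, 19}, {8, 24}, {19, 24}, {8, 19, 24}

P(A) has 8 subsets: ∅, {8}, {19}, {24}, {8, 19}, {8, 24}, {19, 24}, {8, 19, 24}


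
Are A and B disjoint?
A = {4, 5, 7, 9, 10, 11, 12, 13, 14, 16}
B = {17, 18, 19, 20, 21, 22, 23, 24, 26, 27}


Disjoint means A ∩ B = ∅.
A ∩ B = ∅
A ∩ B = ∅, so A and B are disjoint.

Yes, A and B are disjoint


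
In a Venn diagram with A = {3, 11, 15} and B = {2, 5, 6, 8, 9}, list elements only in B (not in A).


A = {3, 11, 15}
B = {2, 5, 6, 8, 9}
Region: only in B (not in A)
Elements: {2, 5, 6, 8, 9}

Elements only in B (not in A): {2, 5, 6, 8, 9}


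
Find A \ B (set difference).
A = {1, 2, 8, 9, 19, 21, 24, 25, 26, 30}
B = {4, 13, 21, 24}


A \ B = elements in A but not in B
A = {1, 2, 8, 9, 19, 21, 24, 25, 26, 30}
B = {4, 13, 21, 24}
Remove from A any elements in B
A \ B = {1, 2, 8, 9, 19, 25, 26, 30}

A \ B = {1, 2, 8, 9, 19, 25, 26, 30}


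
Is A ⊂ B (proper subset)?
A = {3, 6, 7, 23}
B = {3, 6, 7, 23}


A ⊂ B requires: A ⊆ B AND A ≠ B.
A ⊆ B? Yes
A = B? Yes
A = B, so A is not a PROPER subset.

No, A is not a proper subset of B


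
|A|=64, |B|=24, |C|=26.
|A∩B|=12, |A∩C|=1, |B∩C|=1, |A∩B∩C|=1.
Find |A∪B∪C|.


|A∪B∪C| = |A|+|B|+|C| - |A∩B|-|A∩C|-|B∩C| + |A∩B∩C|
= 64+24+26 - 12-1-1 + 1
= 114 - 14 + 1
= 101

|A ∪ B ∪ C| = 101


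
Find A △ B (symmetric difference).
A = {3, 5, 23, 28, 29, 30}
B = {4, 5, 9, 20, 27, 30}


A △ B = (A \ B) ∪ (B \ A) = elements in exactly one of A or B
A \ B = {3, 23, 28, 29}
B \ A = {4, 9, 20, 27}
A △ B = {3, 4, 9, 20, 23, 27, 28, 29}

A △ B = {3, 4, 9, 20, 23, 27, 28, 29}


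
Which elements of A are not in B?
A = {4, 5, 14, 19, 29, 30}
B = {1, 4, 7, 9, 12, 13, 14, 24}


A \ B = elements in A but not in B
A = {4, 5, 14, 19, 29, 30}
B = {1, 4, 7, 9, 12, 13, 14, 24}
Remove from A any elements in B
A \ B = {5, 19, 29, 30}

A \ B = {5, 19, 29, 30}


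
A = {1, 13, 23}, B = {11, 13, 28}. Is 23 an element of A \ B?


A = {1, 13, 23}, B = {11, 13, 28}
A \ B = elements in A but not in B
A \ B = {1, 23}
Checking if 23 ∈ A \ B
23 is in A \ B → True

23 ∈ A \ B


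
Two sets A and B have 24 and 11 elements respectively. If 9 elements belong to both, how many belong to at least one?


|A ∪ B| = |A| + |B| - |A ∩ B|
= 24 + 11 - 9
= 26

|A ∪ B| = 26


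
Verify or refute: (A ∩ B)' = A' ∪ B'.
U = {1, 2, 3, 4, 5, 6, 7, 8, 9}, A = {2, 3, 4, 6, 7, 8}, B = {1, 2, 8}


LHS: A ∩ B = {2, 8}
(A ∩ B)' = U \ (A ∩ B) = {1, 3, 4, 5, 6, 7, 9}
A' = {1, 5, 9}, B' = {3, 4, 5, 6, 7, 9}
Claimed RHS: A' ∪ B' = {1, 3, 4, 5, 6, 7, 9}
Identity is VALID: LHS = RHS = {1, 3, 4, 5, 6, 7, 9} ✓

Identity is valid. (A ∩ B)' = A' ∪ B' = {1, 3, 4, 5, 6, 7, 9}


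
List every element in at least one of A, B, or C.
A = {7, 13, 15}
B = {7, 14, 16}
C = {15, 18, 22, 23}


A ∪ B = {7, 13, 14, 15, 16}
(A ∪ B) ∪ C = {7, 13, 14, 15, 16, 18, 22, 23}

A ∪ B ∪ C = {7, 13, 14, 15, 16, 18, 22, 23}


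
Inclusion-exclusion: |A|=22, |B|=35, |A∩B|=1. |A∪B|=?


|A ∪ B| = |A| + |B| - |A ∩ B|
= 22 + 35 - 1
= 56

|A ∪ B| = 56


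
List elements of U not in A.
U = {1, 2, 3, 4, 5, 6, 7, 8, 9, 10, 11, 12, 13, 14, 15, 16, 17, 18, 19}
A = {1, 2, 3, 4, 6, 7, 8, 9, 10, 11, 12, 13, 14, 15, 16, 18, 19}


Aᶜ = U \ A = elements in U but not in A
U = {1, 2, 3, 4, 5, 6, 7, 8, 9, 10, 11, 12, 13, 14, 15, 16, 17, 18, 19}
A = {1, 2, 3, 4, 6, 7, 8, 9, 10, 11, 12, 13, 14, 15, 16, 18, 19}
Aᶜ = {5, 17}

Aᶜ = {5, 17}


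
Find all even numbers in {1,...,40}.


Checking each candidate:
Condition: even numbers in {1,...,40}
Result = {2, 4, 6, 8, 10, 12, 14, 16, 18, 20, 22, 24, 26, 28, 30, 32, 34, 36, 38, 40}

{2, 4, 6, 8, 10, 12, 14, 16, 18, 20, 22, 24, 26, 28, 30, 32, 34, 36, 38, 40}


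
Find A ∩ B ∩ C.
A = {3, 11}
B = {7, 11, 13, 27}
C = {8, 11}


A ∩ B = {11}
(A ∩ B) ∩ C = {11}

A ∩ B ∩ C = {11}


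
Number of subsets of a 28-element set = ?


Number of subsets = 2^n
= 2^28
= 268435456

|P(A)| = 268435456


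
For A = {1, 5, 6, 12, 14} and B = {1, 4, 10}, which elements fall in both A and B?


A = {1, 5, 6, 12, 14}
B = {1, 4, 10}
Region: in both A and B
Elements: {1}

Elements in both A and B: {1}


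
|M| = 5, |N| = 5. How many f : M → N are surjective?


n = |M| = 5, k = |N| = 5. Surjections via inclusion-exclusion:
S(n,k) = Σ(-1)^i × C(k,i) × (k-i)^n, i=0 to k
i=0: (-1)^0×C(5,0)×5^5 = 3125
i=1: (-1)^1×C(5,1)×4^5 = -5120
i=2: (-1)^2×C(5,2)×3^5 = 2430
i=3: (-1)^3×C(5,3)×2^5 = -320
i=4: (-1)^4×C(5,4)×1^5 = 5
i=5: (-1)^5×C(5,5)×0^5 = 0
Total = 120

Number of surjections = 120


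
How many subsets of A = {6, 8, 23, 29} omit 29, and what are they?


A subset of A that omits 29 is a subset of A \ {29}, so there are 2^(n-1) = 2^3 = 8 of them.
Subsets excluding 29: ∅, {6}, {8}, {23}, {6, 8}, {6, 23}, {8, 23}, {6, 8, 23}

Subsets excluding 29 (8 total): ∅, {6}, {8}, {23}, {6, 8}, {6, 23}, {8, 23}, {6, 8, 23}


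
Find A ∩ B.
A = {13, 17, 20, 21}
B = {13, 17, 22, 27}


A ∩ B = elements in both A and B
A = {13, 17, 20, 21}
B = {13, 17, 22, 27}
A ∩ B = {13, 17}

A ∩ B = {13, 17}


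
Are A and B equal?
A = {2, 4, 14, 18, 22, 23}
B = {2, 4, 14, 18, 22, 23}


Two sets are equal iff they have exactly the same elements.
A = {2, 4, 14, 18, 22, 23}
B = {2, 4, 14, 18, 22, 23}
Same elements → A = B

Yes, A = B


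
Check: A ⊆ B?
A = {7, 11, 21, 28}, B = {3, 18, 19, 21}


A ⊆ B means every element of A is in B.
Elements in A not in B: {7, 11, 28}
So A ⊄ B.

No, A ⊄ B


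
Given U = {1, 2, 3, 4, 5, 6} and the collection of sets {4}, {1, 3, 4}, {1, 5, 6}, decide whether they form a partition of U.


A partition requires: (1) non-empty parts, (2) pairwise disjoint, (3) union = U
Parts: {4}, {1, 3, 4}, {1, 5, 6}
Union of parts: {1, 3, 4, 5, 6}
U = {1, 2, 3, 4, 5, 6}
All non-empty? True
Pairwise disjoint? False
Covers U? False

No, not a valid partition


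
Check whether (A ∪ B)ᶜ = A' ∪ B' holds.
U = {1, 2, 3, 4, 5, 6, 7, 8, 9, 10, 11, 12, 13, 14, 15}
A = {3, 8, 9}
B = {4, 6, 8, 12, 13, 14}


LHS: A ∪ B = {3, 4, 6, 8, 9, 12, 13, 14}
(A ∪ B)' = U \ (A ∪ B) = {1, 2, 5, 7, 10, 11, 15}
A' = {1, 2, 4, 5, 6, 7, 10, 11, 12, 13, 14, 15}, B' = {1, 2, 3, 5, 7, 9, 10, 11, 15}
Claimed RHS: A' ∪ B' = {1, 2, 3, 4, 5, 6, 7, 9, 10, 11, 12, 13, 14, 15}
Identity is INVALID: LHS = {1, 2, 5, 7, 10, 11, 15} but the RHS claimed here equals {1, 2, 3, 4, 5, 6, 7, 9, 10, 11, 12, 13, 14, 15}. The correct form is (A ∪ B)' = A' ∩ B'.

Identity is invalid: (A ∪ B)' = {1, 2, 5, 7, 10, 11, 15} but A' ∪ B' = {1, 2, 3, 4, 5, 6, 7, 9, 10, 11, 12, 13, 14, 15}. The correct De Morgan law is (A ∪ B)' = A' ∩ B'.


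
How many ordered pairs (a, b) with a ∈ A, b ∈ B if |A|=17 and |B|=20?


|A × B| = |A| × |B|
= 17 × 20
= 340

|A × B| = 340


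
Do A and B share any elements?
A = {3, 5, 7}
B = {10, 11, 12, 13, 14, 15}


Disjoint means A ∩ B = ∅.
A ∩ B = ∅
A ∩ B = ∅, so A and B are disjoint.

No — A and B share no elements (A ∩ B = ∅), so they are disjoint


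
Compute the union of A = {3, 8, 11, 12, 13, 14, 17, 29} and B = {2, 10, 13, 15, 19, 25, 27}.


A ∪ B = all elements in A or B (or both)
A = {3, 8, 11, 12, 13, 14, 17, 29}
B = {2, 10, 13, 15, 19, 25, 27}
A ∪ B = {2, 3, 8, 10, 11, 12, 13, 14, 15, 17, 19, 25, 27, 29}

A ∪ B = {2, 3, 8, 10, 11, 12, 13, 14, 15, 17, 19, 25, 27, 29}


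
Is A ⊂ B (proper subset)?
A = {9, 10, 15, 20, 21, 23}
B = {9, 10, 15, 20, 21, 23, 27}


A ⊂ B requires: A ⊆ B AND A ≠ B.
A ⊆ B? Yes
A = B? No
A ⊂ B: Yes (A is a proper subset of B)

Yes, A ⊂ B


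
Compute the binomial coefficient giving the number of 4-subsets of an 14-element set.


C(n,k) = n! / (k!(n-k)!)
C(14,4) = 14! / (4!10!)
= 1001

C(14,4) = 1001


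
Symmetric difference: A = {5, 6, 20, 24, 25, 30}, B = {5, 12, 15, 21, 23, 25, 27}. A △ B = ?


A △ B = (A \ B) ∪ (B \ A) = elements in exactly one of A or B
A \ B = {6, 20, 24, 30}
B \ A = {12, 15, 21, 23, 27}
A △ B = {6, 12, 15, 20, 21, 23, 24, 27, 30}

A △ B = {6, 12, 15, 20, 21, 23, 24, 27, 30}


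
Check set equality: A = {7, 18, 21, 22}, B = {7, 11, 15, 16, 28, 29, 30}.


Two sets are equal iff they have exactly the same elements.
A = {7, 18, 21, 22}
B = {7, 11, 15, 16, 28, 29, 30}
Differences: {11, 15, 16, 18, 21, 22, 28, 29, 30}
A ≠ B

No, A ≠ B


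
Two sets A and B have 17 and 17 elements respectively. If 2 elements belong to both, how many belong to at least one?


|A ∪ B| = |A| + |B| - |A ∩ B|
= 17 + 17 - 2
= 32

|A ∪ B| = 32


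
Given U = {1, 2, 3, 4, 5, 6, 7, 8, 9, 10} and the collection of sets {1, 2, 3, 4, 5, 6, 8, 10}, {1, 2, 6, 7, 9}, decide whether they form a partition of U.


A partition requires: (1) non-empty parts, (2) pairwise disjoint, (3) union = U
Parts: {1, 2, 3, 4, 5, 6, 8, 10}, {1, 2, 6, 7, 9}
Union of parts: {1, 2, 3, 4, 5, 6, 7, 8, 9, 10}
U = {1, 2, 3, 4, 5, 6, 7, 8, 9, 10}
All non-empty? True
Pairwise disjoint? False
Covers U? True

No, not a valid partition


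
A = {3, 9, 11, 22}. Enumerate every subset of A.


|A| = 4, so |P(A)| = 2^4 = 16
Enumerate subsets by cardinality (0 to 4):
∅, {3}, {9}, {11}, {22}, {3, 9}, {3, 11}, {3, 22}, {9, 11}, {9, 22}, {11, 22}, {3, 9, 11}, {3, 9, 22}, {3, 11, 22}, {9, 11, 22}, {3, 9, 11, 22}

P(A) has 16 subsets: ∅, {3}, {9}, {11}, {22}, {3, 9}, {3, 11}, {3, 22}, {9, 11}, {9, 22}, {11, 22}, {3, 9, 11}, {3, 9, 22}, {3, 11, 22}, {9, 11, 22}, {3, 9, 11, 22}


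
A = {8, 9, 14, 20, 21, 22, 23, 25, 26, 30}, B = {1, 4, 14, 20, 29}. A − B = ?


A \ B = elements in A but not in B
A = {8, 9, 14, 20, 21, 22, 23, 25, 26, 30}
B = {1, 4, 14, 20, 29}
Remove from A any elements in B
A \ B = {8, 9, 21, 22, 23, 25, 26, 30}

A \ B = {8, 9, 21, 22, 23, 25, 26, 30}


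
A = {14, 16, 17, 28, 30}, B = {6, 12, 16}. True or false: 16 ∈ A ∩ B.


A = {14, 16, 17, 28, 30}, B = {6, 12, 16}
A ∩ B = elements in both A and B
A ∩ B = {16}
Checking if 16 ∈ A ∩ B
16 is in A ∩ B → True

16 ∈ A ∩ B


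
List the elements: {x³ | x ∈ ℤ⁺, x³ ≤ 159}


Checking each candidate:
Condition: positive perfect cubes ≤ 159
Result = {1, 8, 27, 64, 125}

{1, 8, 27, 64, 125}


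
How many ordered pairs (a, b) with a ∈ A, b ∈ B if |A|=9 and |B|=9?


|A × B| = |A| × |B|
= 9 × 9
= 81

|A × B| = 81


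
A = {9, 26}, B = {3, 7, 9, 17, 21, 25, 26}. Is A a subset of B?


A ⊆ B means every element of A is in B.
All elements of A are in B.
So A ⊆ B.

Yes, A ⊆ B


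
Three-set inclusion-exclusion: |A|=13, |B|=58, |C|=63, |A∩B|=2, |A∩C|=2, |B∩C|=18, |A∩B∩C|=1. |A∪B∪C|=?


|A∪B∪C| = |A|+|B|+|C| - |A∩B|-|A∩C|-|B∩C| + |A∩B∩C|
= 13+58+63 - 2-2-18 + 1
= 134 - 22 + 1
= 113

|A ∪ B ∪ C| = 113


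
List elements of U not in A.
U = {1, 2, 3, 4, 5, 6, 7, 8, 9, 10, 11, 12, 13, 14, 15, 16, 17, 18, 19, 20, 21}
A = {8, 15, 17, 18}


Aᶜ = U \ A = elements in U but not in A
U = {1, 2, 3, 4, 5, 6, 7, 8, 9, 10, 11, 12, 13, 14, 15, 16, 17, 18, 19, 20, 21}
A = {8, 15, 17, 18}
Aᶜ = {1, 2, 3, 4, 5, 6, 7, 9, 10, 11, 12, 13, 14, 16, 19, 20, 21}

Aᶜ = {1, 2, 3, 4, 5, 6, 7, 9, 10, 11, 12, 13, 14, 16, 19, 20, 21}


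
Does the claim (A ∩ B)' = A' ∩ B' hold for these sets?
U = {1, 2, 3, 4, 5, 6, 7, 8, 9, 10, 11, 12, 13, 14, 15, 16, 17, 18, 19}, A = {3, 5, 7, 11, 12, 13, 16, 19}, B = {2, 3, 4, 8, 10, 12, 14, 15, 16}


LHS: A ∩ B = {3, 12, 16}
(A ∩ B)' = U \ (A ∩ B) = {1, 2, 4, 5, 6, 7, 8, 9, 10, 11, 13, 14, 15, 17, 18, 19}
A' = {1, 2, 4, 6, 8, 9, 10, 14, 15, 17, 18}, B' = {1, 5, 6, 7, 9, 11, 13, 17, 18, 19}
Claimed RHS: A' ∩ B' = {1, 6, 9, 17, 18}
Identity is INVALID: LHS = {1, 2, 4, 5, 6, 7, 8, 9, 10, 11, 13, 14, 15, 17, 18, 19} but the RHS claimed here equals {1, 6, 9, 17, 18}. The correct form is (A ∩ B)' = A' ∪ B'.

Identity is invalid: (A ∩ B)' = {1, 2, 4, 5, 6, 7, 8, 9, 10, 11, 13, 14, 15, 17, 18, 19} but A' ∩ B' = {1, 6, 9, 17, 18}. The correct De Morgan law is (A ∩ B)' = A' ∪ B'.


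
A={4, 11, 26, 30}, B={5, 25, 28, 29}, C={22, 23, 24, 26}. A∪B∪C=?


A ∪ B = {4, 5, 11, 25, 26, 28, 29, 30}
(A ∪ B) ∪ C = {4, 5, 11, 22, 23, 24, 25, 26, 28, 29, 30}

A ∪ B ∪ C = {4, 5, 11, 22, 23, 24, 25, 26, 28, 29, 30}


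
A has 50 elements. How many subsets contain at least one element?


Total subsets = 2^n = 2^50 = 1125899906842624
Non-empty subsets exclude the empty set: 2^n - 1
= 1125899906842624 - 1
= 1125899906842623

Number of non-empty subsets = 1125899906842623


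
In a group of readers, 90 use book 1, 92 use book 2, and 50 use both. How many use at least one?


|A ∪ B| = |A| + |B| - |A ∩ B|
= 90 + 92 - 50
= 132

|A ∪ B| = 132


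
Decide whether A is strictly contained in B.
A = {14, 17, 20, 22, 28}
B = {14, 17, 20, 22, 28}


A ⊂ B requires: A ⊆ B AND A ≠ B.
A ⊆ B? Yes
A = B? Yes
A = B, so A is not a PROPER subset.

No, A is not a proper subset of B


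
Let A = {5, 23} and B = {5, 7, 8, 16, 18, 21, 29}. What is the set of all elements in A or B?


A ∪ B = all elements in A or B (or both)
A = {5, 23}
B = {5, 7, 8, 16, 18, 21, 29}
A ∪ B = {5, 7, 8, 16, 18, 21, 23, 29}

A ∪ B = {5, 7, 8, 16, 18, 21, 23, 29}


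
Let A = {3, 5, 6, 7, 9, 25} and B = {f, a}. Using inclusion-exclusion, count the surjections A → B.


n = |A| = 6, k = |B| = 2. Surjections via inclusion-exclusion:
S(n,k) = Σ(-1)^i × C(k,i) × (k-i)^n, i=0 to k
i=0: (-1)^0×C(2,0)×2^6 = 64
i=1: (-1)^1×C(2,1)×1^6 = -2
i=2: (-1)^2×C(2,2)×0^6 = 0
Total = 62

Number of surjections = 62


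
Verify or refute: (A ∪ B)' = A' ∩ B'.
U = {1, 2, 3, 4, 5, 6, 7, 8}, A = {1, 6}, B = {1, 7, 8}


LHS: A ∪ B = {1, 6, 7, 8}
(A ∪ B)' = U \ (A ∪ B) = {2, 3, 4, 5}
A' = {2, 3, 4, 5, 7, 8}, B' = {2, 3, 4, 5, 6}
Claimed RHS: A' ∩ B' = {2, 3, 4, 5}
Identity is VALID: LHS = RHS = {2, 3, 4, 5} ✓

Identity is valid. (A ∪ B)' = A' ∩ B' = {2, 3, 4, 5}


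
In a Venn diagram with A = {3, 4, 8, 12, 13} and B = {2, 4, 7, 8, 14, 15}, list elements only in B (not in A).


A = {3, 4, 8, 12, 13}
B = {2, 4, 7, 8, 14, 15}
Region: only in B (not in A)
Elements: {2, 7, 14, 15}

Elements only in B (not in A): {2, 7, 14, 15}


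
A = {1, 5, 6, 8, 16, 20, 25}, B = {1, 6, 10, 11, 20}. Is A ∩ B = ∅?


Disjoint means A ∩ B = ∅.
A ∩ B = {1, 6, 20}
A ∩ B ≠ ∅, so A and B are NOT disjoint.

No, A and B are not disjoint (A ∩ B = {1, 6, 20})


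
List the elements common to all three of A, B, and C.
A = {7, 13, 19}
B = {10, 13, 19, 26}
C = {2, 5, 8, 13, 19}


A ∩ B = {13, 19}
(A ∩ B) ∩ C = {13, 19}

A ∩ B ∩ C = {13, 19}


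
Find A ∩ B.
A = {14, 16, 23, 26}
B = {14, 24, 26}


A ∩ B = elements in both A and B
A = {14, 16, 23, 26}
B = {14, 24, 26}
A ∩ B = {14, 26}

A ∩ B = {14, 26}


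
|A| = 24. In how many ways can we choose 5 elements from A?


C(n,k) = n! / (k!(n-k)!)
C(24,5) = 24! / (5!19!)
= 42504

C(24,5) = 42504


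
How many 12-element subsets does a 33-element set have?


C(n,k) = n! / (k!(n-k)!)
C(33,12) = 33! / (12!21!)
= 354817320

C(33,12) = 354817320


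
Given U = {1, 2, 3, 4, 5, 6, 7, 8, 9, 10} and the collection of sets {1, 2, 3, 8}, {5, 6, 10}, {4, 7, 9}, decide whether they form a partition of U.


A partition requires: (1) non-empty parts, (2) pairwise disjoint, (3) union = U
Parts: {1, 2, 3, 8}, {5, 6, 10}, {4, 7, 9}
Union of parts: {1, 2, 3, 4, 5, 6, 7, 8, 9, 10}
U = {1, 2, 3, 4, 5, 6, 7, 8, 9, 10}
All non-empty? True
Pairwise disjoint? True
Covers U? True

Yes, valid partition


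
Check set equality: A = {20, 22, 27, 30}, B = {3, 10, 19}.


Two sets are equal iff they have exactly the same elements.
A = {20, 22, 27, 30}
B = {3, 10, 19}
Differences: {3, 10, 19, 20, 22, 27, 30}
A ≠ B

No, A ≠ B


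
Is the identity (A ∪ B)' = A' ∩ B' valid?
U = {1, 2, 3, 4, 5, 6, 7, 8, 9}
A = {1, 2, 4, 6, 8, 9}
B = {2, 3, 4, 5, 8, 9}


LHS: A ∪ B = {1, 2, 3, 4, 5, 6, 8, 9}
(A ∪ B)' = U \ (A ∪ B) = {7}
A' = {3, 5, 7}, B' = {1, 6, 7}
Claimed RHS: A' ∩ B' = {7}
Identity is VALID: LHS = RHS = {7} ✓

Identity is valid. (A ∪ B)' = A' ∩ B' = {7}


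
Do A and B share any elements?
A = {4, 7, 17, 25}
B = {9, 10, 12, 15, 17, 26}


Disjoint means A ∩ B = ∅.
A ∩ B = {17}
A ∩ B ≠ ∅, so A and B are NOT disjoint.

Yes — A and B share the element(s) of A ∩ B = {17}, so they are not disjoint


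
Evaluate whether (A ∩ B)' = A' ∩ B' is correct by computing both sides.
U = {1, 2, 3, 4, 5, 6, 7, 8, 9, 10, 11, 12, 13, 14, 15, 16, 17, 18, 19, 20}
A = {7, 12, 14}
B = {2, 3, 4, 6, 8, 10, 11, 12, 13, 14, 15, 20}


LHS: A ∩ B = {12, 14}
(A ∩ B)' = U \ (A ∩ B) = {1, 2, 3, 4, 5, 6, 7, 8, 9, 10, 11, 13, 15, 16, 17, 18, 19, 20}
A' = {1, 2, 3, 4, 5, 6, 8, 9, 10, 11, 13, 15, 16, 17, 18, 19, 20}, B' = {1, 5, 7, 9, 16, 17, 18, 19}
Claimed RHS: A' ∩ B' = {1, 5, 9, 16, 17, 18, 19}
Identity is INVALID: LHS = {1, 2, 3, 4, 5, 6, 7, 8, 9, 10, 11, 13, 15, 16, 17, 18, 19, 20} but the RHS claimed here equals {1, 5, 9, 16, 17, 18, 19}. The correct form is (A ∩ B)' = A' ∪ B'.

Identity is invalid: (A ∩ B)' = {1, 2, 3, 4, 5, 6, 7, 8, 9, 10, 11, 13, 15, 16, 17, 18, 19, 20} but A' ∩ B' = {1, 5, 9, 16, 17, 18, 19}. The correct De Morgan law is (A ∩ B)' = A' ∪ B'.


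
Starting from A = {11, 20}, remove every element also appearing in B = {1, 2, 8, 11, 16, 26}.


A \ B = elements in A but not in B
A = {11, 20}
B = {1, 2, 8, 11, 16, 26}
Remove from A any elements in B
A \ B = {20}

A \ B = {20}


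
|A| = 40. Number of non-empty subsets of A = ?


Total subsets = 2^n = 2^40 = 1099511627776
Non-empty subsets exclude the empty set: 2^n - 1
= 1099511627776 - 1
= 1099511627775

Number of non-empty subsets = 1099511627775


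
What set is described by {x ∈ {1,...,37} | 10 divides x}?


Checking each candidate:
Condition: multiples of 10 in {1,...,37}
Result = {10, 20, 30}

{10, 20, 30}


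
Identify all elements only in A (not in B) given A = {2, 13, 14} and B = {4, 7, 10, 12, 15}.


A = {2, 13, 14}
B = {4, 7, 10, 12, 15}
Region: only in A (not in B)
Elements: {2, 13, 14}

Elements only in A (not in B): {2, 13, 14}


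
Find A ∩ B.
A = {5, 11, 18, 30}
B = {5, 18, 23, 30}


A ∩ B = elements in both A and B
A = {5, 11, 18, 30}
B = {5, 18, 23, 30}
A ∩ B = {5, 18, 30}

A ∩ B = {5, 18, 30}


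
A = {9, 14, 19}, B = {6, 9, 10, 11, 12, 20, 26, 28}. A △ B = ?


A △ B = (A \ B) ∪ (B \ A) = elements in exactly one of A or B
A \ B = {14, 19}
B \ A = {6, 10, 11, 12, 20, 26, 28}
A △ B = {6, 10, 11, 12, 14, 19, 20, 26, 28}

A △ B = {6, 10, 11, 12, 14, 19, 20, 26, 28}


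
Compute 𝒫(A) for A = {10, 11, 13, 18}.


|A| = 4, so |P(A)| = 2^4 = 16
Enumerate subsets by cardinality (0 to 4):
∅, {10}, {11}, {13}, {18}, {10, 11}, {10, 13}, {10, 18}, {11, 13}, {11, 18}, {13, 18}, {10, 11, 13}, {10, 11, 18}, {10, 13, 18}, {11, 13, 18}, {10, 11, 13, 18}

P(A) has 16 subsets: ∅, {10}, {11}, {13}, {18}, {10, 11}, {10, 13}, {10, 18}, {11, 13}, {11, 18}, {13, 18}, {10, 11, 13}, {10, 11, 18}, {10, 13, 18}, {11, 13, 18}, {10, 11, 13, 18}


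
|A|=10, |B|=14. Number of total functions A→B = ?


Each of |A| = 10 inputs maps to any of |B| = 14 outputs.
# functions = |B|^|A| = 14^10
= 289254654976

Number of functions = 289254654976


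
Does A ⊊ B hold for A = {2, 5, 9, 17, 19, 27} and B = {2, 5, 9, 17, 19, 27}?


A ⊂ B requires: A ⊆ B AND A ≠ B.
A ⊆ B? Yes
A = B? Yes
A = B, so A is not a PROPER subset.

No, A is not a proper subset of B


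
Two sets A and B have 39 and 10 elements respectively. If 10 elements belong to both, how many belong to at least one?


|A ∪ B| = |A| + |B| - |A ∩ B|
= 39 + 10 - 10
= 39

|A ∪ B| = 39


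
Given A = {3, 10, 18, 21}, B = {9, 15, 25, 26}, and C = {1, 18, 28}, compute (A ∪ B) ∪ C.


A ∪ B = {3, 9, 10, 15, 18, 21, 25, 26}
(A ∪ B) ∪ C = {1, 3, 9, 10, 15, 18, 21, 25, 26, 28}

A ∪ B ∪ C = {1, 3, 9, 10, 15, 18, 21, 25, 26, 28}


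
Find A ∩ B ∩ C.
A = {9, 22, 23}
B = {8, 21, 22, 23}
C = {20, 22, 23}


A ∩ B = {22, 23}
(A ∩ B) ∩ C = {22, 23}

A ∩ B ∩ C = {22, 23}


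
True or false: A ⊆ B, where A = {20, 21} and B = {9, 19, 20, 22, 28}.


A ⊆ B means every element of A is in B.
Elements in A not in B: {21}
So A ⊄ B.

No, A ⊄ B


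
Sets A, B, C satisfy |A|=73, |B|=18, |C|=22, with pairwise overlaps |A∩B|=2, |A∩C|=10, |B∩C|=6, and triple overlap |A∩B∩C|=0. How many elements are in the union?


|A∪B∪C| = |A|+|B|+|C| - |A∩B|-|A∩C|-|B∩C| + |A∩B∩C|
= 73+18+22 - 2-10-6 + 0
= 113 - 18 + 0
= 95

|A ∪ B ∪ C| = 95


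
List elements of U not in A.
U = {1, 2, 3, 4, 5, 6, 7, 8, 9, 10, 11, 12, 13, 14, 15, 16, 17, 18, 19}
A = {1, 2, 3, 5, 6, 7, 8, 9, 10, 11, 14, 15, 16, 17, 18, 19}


Aᶜ = U \ A = elements in U but not in A
U = {1, 2, 3, 4, 5, 6, 7, 8, 9, 10, 11, 12, 13, 14, 15, 16, 17, 18, 19}
A = {1, 2, 3, 5, 6, 7, 8, 9, 10, 11, 14, 15, 16, 17, 18, 19}
Aᶜ = {4, 12, 13}

Aᶜ = {4, 12, 13}


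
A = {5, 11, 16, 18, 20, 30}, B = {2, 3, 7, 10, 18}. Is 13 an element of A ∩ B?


A = {5, 11, 16, 18, 20, 30}, B = {2, 3, 7, 10, 18}
A ∩ B = elements in both A and B
A ∩ B = {18}
Checking if 13 ∈ A ∩ B
13 is not in A ∩ B → False

13 ∉ A ∩ B


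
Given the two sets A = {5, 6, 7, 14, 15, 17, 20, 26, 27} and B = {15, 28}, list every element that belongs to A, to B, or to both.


A ∪ B = all elements in A or B (or both)
A = {5, 6, 7, 14, 15, 17, 20, 26, 27}
B = {15, 28}
A ∪ B = {5, 6, 7, 14, 15, 17, 20, 26, 27, 28}

A ∪ B = {5, 6, 7, 14, 15, 17, 20, 26, 27, 28}


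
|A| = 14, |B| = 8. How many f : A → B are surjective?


n = |A| = 14, k = |B| = 8. Surjections via inclusion-exclusion:
S(n,k) = Σ(-1)^i × C(k,i) × (k-i)^n, i=0 to k
i=0: (-1)^0×C(8,0)×8^14 = 4398046511104
i=1: (-1)^1×C(8,1)×7^14 = -5425784582792
i=2: (-1)^2×C(8,2)×6^14 = 2194196594688
i=3: (-1)^3×C(8,3)×5^14 = -341796875000
i=4: (-1)^4×C(8,4)×4^14 = 18790481920
i=5: (-1)^5×C(8,5)×3^14 = -267846264
i=6: (-1)^6×C(8,6)×2^14 = 458752
i=7: (-1)^7×C(8,7)×1^14 = -8
i=8: (-1)^8×C(8,8)×0^14 = 0
Total = 843184742400

Number of surjections = 843184742400


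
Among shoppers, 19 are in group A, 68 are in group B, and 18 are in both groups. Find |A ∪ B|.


|A ∪ B| = |A| + |B| - |A ∩ B|
= 19 + 68 - 18
= 69

|A ∪ B| = 69


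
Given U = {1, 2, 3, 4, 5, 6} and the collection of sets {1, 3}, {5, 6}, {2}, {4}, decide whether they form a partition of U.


A partition requires: (1) non-empty parts, (2) pairwise disjoint, (3) union = U
Parts: {1, 3}, {5, 6}, {2}, {4}
Union of parts: {1, 2, 3, 4, 5, 6}
U = {1, 2, 3, 4, 5, 6}
All non-empty? True
Pairwise disjoint? True
Covers U? True

Yes, valid partition


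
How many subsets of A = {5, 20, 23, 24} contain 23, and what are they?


A subset of A contains 23 iff the remaining 3 elements form any subset of A \ {23}.
Count: 2^(n-1) = 2^3 = 8
Subsets containing 23: {23}, {5, 23}, {20, 23}, {23, 24}, {5, 20, 23}, {5, 23, 24}, {20, 23, 24}, {5, 20, 23, 24}

Subsets containing 23 (8 total): {23}, {5, 23}, {20, 23}, {23, 24}, {5, 20, 23}, {5, 23, 24}, {20, 23, 24}, {5, 20, 23, 24}


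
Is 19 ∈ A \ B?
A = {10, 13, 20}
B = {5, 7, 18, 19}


A = {10, 13, 20}, B = {5, 7, 18, 19}
A \ B = elements in A but not in B
A \ B = {10, 13, 20}
Checking if 19 ∈ A \ B
19 is not in A \ B → False

19 ∉ A \ B


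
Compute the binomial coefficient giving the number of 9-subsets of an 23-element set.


C(n,k) = n! / (k!(n-k)!)
C(23,9) = 23! / (9!14!)
= 817190

C(23,9) = 817190


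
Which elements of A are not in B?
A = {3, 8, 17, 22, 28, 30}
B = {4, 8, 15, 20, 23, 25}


A \ B = elements in A but not in B
A = {3, 8, 17, 22, 28, 30}
B = {4, 8, 15, 20, 23, 25}
Remove from A any elements in B
A \ B = {3, 17, 22, 28, 30}

A \ B = {3, 17, 22, 28, 30}


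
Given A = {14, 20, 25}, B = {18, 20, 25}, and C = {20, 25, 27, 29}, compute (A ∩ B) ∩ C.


A ∩ B = {20, 25}
(A ∩ B) ∩ C = {20, 25}

A ∩ B ∩ C = {20, 25}


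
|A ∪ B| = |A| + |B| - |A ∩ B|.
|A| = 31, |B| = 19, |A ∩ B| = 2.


|A ∪ B| = |A| + |B| - |A ∩ B|
= 31 + 19 - 2
= 48

|A ∪ B| = 48


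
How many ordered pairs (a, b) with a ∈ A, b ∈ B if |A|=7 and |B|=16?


|A × B| = |A| × |B|
= 7 × 16
= 112

|A × B| = 112


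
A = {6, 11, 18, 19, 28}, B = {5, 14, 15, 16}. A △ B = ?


A △ B = (A \ B) ∪ (B \ A) = elements in exactly one of A or B
A \ B = {6, 11, 18, 19, 28}
B \ A = {5, 14, 15, 16}
A △ B = {5, 6, 11, 14, 15, 16, 18, 19, 28}

A △ B = {5, 6, 11, 14, 15, 16, 18, 19, 28}


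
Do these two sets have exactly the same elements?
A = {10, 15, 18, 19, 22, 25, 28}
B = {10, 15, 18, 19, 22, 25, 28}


Two sets are equal iff they have exactly the same elements.
A = {10, 15, 18, 19, 22, 25, 28}
B = {10, 15, 18, 19, 22, 25, 28}
Same elements → A = B

Yes, A = B


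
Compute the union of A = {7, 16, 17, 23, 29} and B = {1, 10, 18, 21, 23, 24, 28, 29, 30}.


A ∪ B = all elements in A or B (or both)
A = {7, 16, 17, 23, 29}
B = {1, 10, 18, 21, 23, 24, 28, 29, 30}
A ∪ B = {1, 7, 10, 16, 17, 18, 21, 23, 24, 28, 29, 30}

A ∪ B = {1, 7, 10, 16, 17, 18, 21, 23, 24, 28, 29, 30}


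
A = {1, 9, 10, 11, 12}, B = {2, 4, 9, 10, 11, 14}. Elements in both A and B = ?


A = {1, 9, 10, 11, 12}
B = {2, 4, 9, 10, 11, 14}
Region: in both A and B
Elements: {9, 10, 11}

Elements in both A and B: {9, 10, 11}


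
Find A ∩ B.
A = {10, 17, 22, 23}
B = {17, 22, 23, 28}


A ∩ B = elements in both A and B
A = {10, 17, 22, 23}
B = {17, 22, 23, 28}
A ∩ B = {17, 22, 23}

A ∩ B = {17, 22, 23}


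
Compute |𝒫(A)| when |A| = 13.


Number of subsets = 2^n
= 2^13
= 8192

|P(A)| = 8192


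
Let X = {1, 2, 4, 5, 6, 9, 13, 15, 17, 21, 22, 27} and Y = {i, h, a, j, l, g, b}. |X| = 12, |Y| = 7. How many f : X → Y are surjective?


n = |X| = 12, k = |Y| = 7. Surjections via inclusion-exclusion:
S(n,k) = Σ(-1)^i × C(k,i) × (k-i)^n, i=0 to k
i=0: (-1)^0×C(7,0)×7^12 = 13841287201
i=1: (-1)^1×C(7,1)×6^12 = -15237476352
i=2: (-1)^2×C(7,2)×5^12 = 5126953125
i=3: (-1)^3×C(7,3)×4^12 = -587202560
i=4: (-1)^4×C(7,4)×3^12 = 18600435
i=5: (-1)^5×C(7,5)×2^12 = -86016
i=6: (-1)^6×C(7,6)×1^12 = 7
i=7: (-1)^7×C(7,7)×0^12 = 0
Total = 3162075840

Number of surjections = 3162075840


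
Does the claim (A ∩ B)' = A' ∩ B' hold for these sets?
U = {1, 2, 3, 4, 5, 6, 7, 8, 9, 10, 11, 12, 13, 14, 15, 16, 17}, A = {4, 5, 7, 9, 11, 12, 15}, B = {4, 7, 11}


LHS: A ∩ B = {4, 7, 11}
(A ∩ B)' = U \ (A ∩ B) = {1, 2, 3, 5, 6, 8, 9, 10, 12, 13, 14, 15, 16, 17}
A' = {1, 2, 3, 6, 8, 10, 13, 14, 16, 17}, B' = {1, 2, 3, 5, 6, 8, 9, 10, 12, 13, 14, 15, 16, 17}
Claimed RHS: A' ∩ B' = {1, 2, 3, 6, 8, 10, 13, 14, 16, 17}
Identity is INVALID: LHS = {1, 2, 3, 5, 6, 8, 9, 10, 12, 13, 14, 15, 16, 17} but the RHS claimed here equals {1, 2, 3, 6, 8, 10, 13, 14, 16, 17}. The correct form is (A ∩ B)' = A' ∪ B'.

Identity is invalid: (A ∩ B)' = {1, 2, 3, 5, 6, 8, 9, 10, 12, 13, 14, 15, 16, 17} but A' ∩ B' = {1, 2, 3, 6, 8, 10, 13, 14, 16, 17}. The correct De Morgan law is (A ∩ B)' = A' ∪ B'.


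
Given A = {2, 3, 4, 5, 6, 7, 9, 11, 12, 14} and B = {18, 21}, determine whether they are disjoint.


Disjoint means A ∩ B = ∅.
A ∩ B = ∅
A ∩ B = ∅, so A and B are disjoint.

Yes, A and B are disjoint


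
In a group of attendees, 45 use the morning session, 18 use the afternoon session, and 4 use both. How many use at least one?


|A ∪ B| = |A| + |B| - |A ∩ B|
= 45 + 18 - 4
= 59

|A ∪ B| = 59


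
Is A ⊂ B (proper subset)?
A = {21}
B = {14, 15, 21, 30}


A ⊂ B requires: A ⊆ B AND A ≠ B.
A ⊆ B? Yes
A = B? No
A ⊂ B: Yes (A is a proper subset of B)

Yes, A ⊂ B


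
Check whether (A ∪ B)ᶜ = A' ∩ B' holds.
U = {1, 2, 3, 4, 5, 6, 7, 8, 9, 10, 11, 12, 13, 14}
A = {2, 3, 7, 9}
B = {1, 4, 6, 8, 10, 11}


LHS: A ∪ B = {1, 2, 3, 4, 6, 7, 8, 9, 10, 11}
(A ∪ B)' = U \ (A ∪ B) = {5, 12, 13, 14}
A' = {1, 4, 5, 6, 8, 10, 11, 12, 13, 14}, B' = {2, 3, 5, 7, 9, 12, 13, 14}
Claimed RHS: A' ∩ B' = {5, 12, 13, 14}
Identity is VALID: LHS = RHS = {5, 12, 13, 14} ✓

Identity is valid. (A ∪ B)' = A' ∩ B' = {5, 12, 13, 14}


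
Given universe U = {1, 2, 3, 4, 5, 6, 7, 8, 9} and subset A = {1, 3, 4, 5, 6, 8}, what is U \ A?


Aᶜ = U \ A = elements in U but not in A
U = {1, 2, 3, 4, 5, 6, 7, 8, 9}
A = {1, 3, 4, 5, 6, 8}
Aᶜ = {2, 7, 9}

Aᶜ = {2, 7, 9}


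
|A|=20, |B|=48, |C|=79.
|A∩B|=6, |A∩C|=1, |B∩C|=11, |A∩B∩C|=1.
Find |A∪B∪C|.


|A∪B∪C| = |A|+|B|+|C| - |A∩B|-|A∩C|-|B∩C| + |A∩B∩C|
= 20+48+79 - 6-1-11 + 1
= 147 - 18 + 1
= 130

|A ∪ B ∪ C| = 130


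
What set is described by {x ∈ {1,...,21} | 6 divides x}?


Checking each candidate:
Condition: multiples of 6 in {1,...,21}
Result = {6, 12, 18}

{6, 12, 18}


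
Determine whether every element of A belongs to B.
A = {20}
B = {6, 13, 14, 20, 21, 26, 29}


A ⊆ B means every element of A is in B.
All elements of A are in B.
So A ⊆ B.

Yes, A ⊆ B


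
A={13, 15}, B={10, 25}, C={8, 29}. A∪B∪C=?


A ∪ B = {10, 13, 15, 25}
(A ∪ B) ∪ C = {8, 10, 13, 15, 25, 29}

A ∪ B ∪ C = {8, 10, 13, 15, 25, 29}


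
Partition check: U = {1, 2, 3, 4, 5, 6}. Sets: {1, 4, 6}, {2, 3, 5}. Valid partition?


A partition requires: (1) non-empty parts, (2) pairwise disjoint, (3) union = U
Parts: {1, 4, 6}, {2, 3, 5}
Union of parts: {1, 2, 3, 4, 5, 6}
U = {1, 2, 3, 4, 5, 6}
All non-empty? True
Pairwise disjoint? True
Covers U? True

Yes, valid partition


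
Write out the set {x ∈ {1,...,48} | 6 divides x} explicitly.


Checking each candidate:
Condition: multiples of 6 in {1,...,48}
Result = {6, 12, 18, 24, 30, 36, 42, 48}

{6, 12, 18, 24, 30, 36, 42, 48}


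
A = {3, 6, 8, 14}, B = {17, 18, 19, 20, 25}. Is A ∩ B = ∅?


Disjoint means A ∩ B = ∅.
A ∩ B = ∅
A ∩ B = ∅, so A and B are disjoint.

Yes, A and B are disjoint


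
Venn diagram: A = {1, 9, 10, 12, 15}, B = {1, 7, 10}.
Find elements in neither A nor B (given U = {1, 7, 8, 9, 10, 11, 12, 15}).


A = {1, 9, 10, 12, 15}
B = {1, 7, 10}
Region: in neither A nor B (given U = {1, 7, 8, 9, 10, 11, 12, 15})
Elements: {8, 11}

Elements in neither A nor B (given U = {1, 7, 8, 9, 10, 11, 12, 15}): {8, 11}


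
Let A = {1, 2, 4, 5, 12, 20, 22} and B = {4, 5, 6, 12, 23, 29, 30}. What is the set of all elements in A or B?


A ∪ B = all elements in A or B (or both)
A = {1, 2, 4, 5, 12, 20, 22}
B = {4, 5, 6, 12, 23, 29, 30}
A ∪ B = {1, 2, 4, 5, 6, 12, 20, 22, 23, 29, 30}

A ∪ B = {1, 2, 4, 5, 6, 12, 20, 22, 23, 29, 30}


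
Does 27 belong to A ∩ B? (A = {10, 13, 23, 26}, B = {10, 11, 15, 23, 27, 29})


A = {10, 13, 23, 26}, B = {10, 11, 15, 23, 27, 29}
A ∩ B = elements in both A and B
A ∩ B = {10, 23}
Checking if 27 ∈ A ∩ B
27 is not in A ∩ B → False

27 ∉ A ∩ B


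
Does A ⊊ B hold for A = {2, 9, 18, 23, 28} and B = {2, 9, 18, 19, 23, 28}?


A ⊂ B requires: A ⊆ B AND A ≠ B.
A ⊆ B? Yes
A = B? No
A ⊂ B: Yes (A is a proper subset of B)

Yes, A ⊂ B


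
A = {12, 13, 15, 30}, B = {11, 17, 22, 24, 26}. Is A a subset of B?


A ⊆ B means every element of A is in B.
Elements in A not in B: {12, 13, 15, 30}
So A ⊄ B.

No, A ⊄ B


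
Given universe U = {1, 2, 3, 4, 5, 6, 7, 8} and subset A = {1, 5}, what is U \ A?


Aᶜ = U \ A = elements in U but not in A
U = {1, 2, 3, 4, 5, 6, 7, 8}
A = {1, 5}
Aᶜ = {2, 3, 4, 6, 7, 8}

Aᶜ = {2, 3, 4, 6, 7, 8}


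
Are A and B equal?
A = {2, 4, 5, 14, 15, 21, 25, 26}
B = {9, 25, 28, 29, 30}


Two sets are equal iff they have exactly the same elements.
A = {2, 4, 5, 14, 15, 21, 25, 26}
B = {9, 25, 28, 29, 30}
Differences: {2, 4, 5, 9, 14, 15, 21, 26, 28, 29, 30}
A ≠ B

No, A ≠ B


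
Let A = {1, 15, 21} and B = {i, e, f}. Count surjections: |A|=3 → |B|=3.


n = |A| = 3, k = |B| = 3. Surjections via inclusion-exclusion:
S(n,k) = Σ(-1)^i × C(k,i) × (k-i)^n, i=0 to k
i=0: (-1)^0×C(3,0)×3^3 = 27
i=1: (-1)^1×C(3,1)×2^3 = -24
i=2: (-1)^2×C(3,2)×1^3 = 3
i=3: (-1)^3×C(3,3)×0^3 = 0
Total = 6

Number of surjections = 6


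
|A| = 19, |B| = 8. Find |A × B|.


|A × B| = |A| × |B|
= 19 × 8
= 152

|A × B| = 152


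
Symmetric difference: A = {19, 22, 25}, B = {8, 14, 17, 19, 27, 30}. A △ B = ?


A △ B = (A \ B) ∪ (B \ A) = elements in exactly one of A or B
A \ B = {22, 25}
B \ A = {8, 14, 17, 27, 30}
A △ B = {8, 14, 17, 22, 25, 27, 30}

A △ B = {8, 14, 17, 22, 25, 27, 30}


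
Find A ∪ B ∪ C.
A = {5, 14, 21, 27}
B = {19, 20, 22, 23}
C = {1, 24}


A ∪ B = {5, 14, 19, 20, 21, 22, 23, 27}
(A ∪ B) ∪ C = {1, 5, 14, 19, 20, 21, 22, 23, 24, 27}

A ∪ B ∪ C = {1, 5, 14, 19, 20, 21, 22, 23, 24, 27}


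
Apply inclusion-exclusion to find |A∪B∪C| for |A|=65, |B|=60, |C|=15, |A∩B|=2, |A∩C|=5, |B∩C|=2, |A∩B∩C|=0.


|A∪B∪C| = |A|+|B|+|C| - |A∩B|-|A∩C|-|B∩C| + |A∩B∩C|
= 65+60+15 - 2-5-2 + 0
= 140 - 9 + 0
= 131

|A ∪ B ∪ C| = 131


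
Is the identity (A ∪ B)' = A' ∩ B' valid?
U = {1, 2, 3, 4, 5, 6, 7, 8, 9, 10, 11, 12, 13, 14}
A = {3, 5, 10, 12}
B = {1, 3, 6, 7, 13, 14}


LHS: A ∪ B = {1, 3, 5, 6, 7, 10, 12, 13, 14}
(A ∪ B)' = U \ (A ∪ B) = {2, 4, 8, 9, 11}
A' = {1, 2, 4, 6, 7, 8, 9, 11, 13, 14}, B' = {2, 4, 5, 8, 9, 10, 11, 12}
Claimed RHS: A' ∩ B' = {2, 4, 8, 9, 11}
Identity is VALID: LHS = RHS = {2, 4, 8, 9, 11} ✓

Identity is valid. (A ∪ B)' = A' ∩ B' = {2, 4, 8, 9, 11}


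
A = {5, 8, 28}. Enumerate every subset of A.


|A| = 3, so |P(A)| = 2^3 = 8
Enumerate subsets by cardinality (0 to 3):
∅, {5}, {8}, {28}, {5, 8}, {5, 28}, {8, 28}, {5, 8, 28}

P(A) has 8 subsets: ∅, {5}, {8}, {28}, {5, 8}, {5, 28}, {8, 28}, {5, 8, 28}


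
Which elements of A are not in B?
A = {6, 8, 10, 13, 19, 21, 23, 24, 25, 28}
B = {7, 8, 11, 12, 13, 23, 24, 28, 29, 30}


A \ B = elements in A but not in B
A = {6, 8, 10, 13, 19, 21, 23, 24, 25, 28}
B = {7, 8, 11, 12, 13, 23, 24, 28, 29, 30}
Remove from A any elements in B
A \ B = {6, 10, 19, 21, 25}

A \ B = {6, 10, 19, 21, 25}
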